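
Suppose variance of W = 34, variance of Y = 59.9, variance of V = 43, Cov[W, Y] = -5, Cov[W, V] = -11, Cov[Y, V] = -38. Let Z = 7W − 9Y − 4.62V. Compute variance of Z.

variance of Z = a²·variance of W + b²·variance of Y + c²·variance of V + 2ab·Cov[W, Y] + 2ac·Cov[W, V] + 2bc·Cov[Y, V], with a = 7, b = -9, c = -4.62.
= 1666 + 4851.9 + 917.8092 + 630 + 711.48 + (-3160.08)
= 5617.1092.

variance of Z = 5617.1092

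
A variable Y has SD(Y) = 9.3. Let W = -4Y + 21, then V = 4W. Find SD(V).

SD(V) = 148.8

SD(W) = |-4|·9.3 = 37.2.
SD(V) = |4|·37.2 = 148.8.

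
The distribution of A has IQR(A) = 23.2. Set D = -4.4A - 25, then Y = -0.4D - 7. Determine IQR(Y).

IQR(Y) = 40.832

IQR(D) = |-4.4|·23.2 = 102.08.
IQR(Y) = |-0.4|·102.08 = 40.832.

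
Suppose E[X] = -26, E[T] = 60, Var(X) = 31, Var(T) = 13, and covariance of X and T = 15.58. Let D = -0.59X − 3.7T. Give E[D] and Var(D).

E[D] = -206.66, Var(D) = 256.78338

E[D] = (-0.59)·E[X] + (-3.7)·E[T] = (-0.59)·(-26) + (-3.7)·60 = -206.66.
Var(D) = a²·Var(X) + b²·Var(T) + 2ab·covariance of X and T with a = -0.59, b = -3.7.
= (-0.59)²·31 + (-3.7)²·13 + 2·(-0.59)·(-3.7)·15.58
= 10.7911 + 177.97 + 68.02228 = 256.78338.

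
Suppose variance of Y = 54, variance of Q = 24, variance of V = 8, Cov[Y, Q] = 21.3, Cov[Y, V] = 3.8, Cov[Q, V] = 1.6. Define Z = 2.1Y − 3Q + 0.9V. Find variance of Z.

variance of Z = 197.964

variance of Z = a²·variance of Y + b²·variance of Q + c²·variance of V + 2ab·Cov[Y, Q] + 2ac·Cov[Y, V] + 2bc·Cov[Q, V], with a = 2.1, b = -3, c = 0.9.
= 238.14 + 216 + 6.48 + (-268.38) + 14.364 + (-8.64)
= 197.964.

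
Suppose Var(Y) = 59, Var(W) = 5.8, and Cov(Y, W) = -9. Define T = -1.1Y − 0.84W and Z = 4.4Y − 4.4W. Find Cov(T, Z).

By bilinearity, Cov(T, Z) = ac·Var(Y) + bd·Var(W) + (ad+bc)·Cov(Y, W), with a=-1.1, b=-0.84, c=4.4, d=-4.4.
ac·Var(Y) = (-1.1)·4.4·59 = -285.56
bd·Var(W) = (-0.84)·(-4.4)·5.8 = 21.4368
(ad+bc)·Cov(Y, W) = (1.144)·(-9) = -10.296
Cov(T, Z) = -285.56 + 21.4368 + (-10.296) = -274.4192.

Cov(T, Z) = -274.4192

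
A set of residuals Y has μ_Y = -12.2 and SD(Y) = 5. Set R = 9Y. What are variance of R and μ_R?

variance of R = 2025, μ_R = -109.8

R = 9Y is linear with a = 9, b = 0.
variance of Y = 5² = 25.
variance of R = a²·variance of Y = 9²·25 = 2025.
μ_R = a·μ_Y + b = 9·(-12.2) = -109.8.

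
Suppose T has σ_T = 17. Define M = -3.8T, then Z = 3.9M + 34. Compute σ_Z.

σ_Z = 251.94

σ_M = |-3.8|·17 = 64.6.
σ_Z = |3.9|·64.6 = 251.94.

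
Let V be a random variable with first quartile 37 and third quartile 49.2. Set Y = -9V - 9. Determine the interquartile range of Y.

IQR(Y) = 109.8

IQR of V = Q3 − Q1 = 49.2 − 37 = 12.2.
Under Y = aV + b, IQR(Y) = |a|·IQR(V) = |-9|·12.2 = 109.8 (shifts cancel; spread scales by |a|).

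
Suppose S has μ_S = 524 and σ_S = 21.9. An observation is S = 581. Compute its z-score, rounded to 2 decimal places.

z = (S − μ_S) / σ_S = (581 − 524) / 21.9 ≈ 2.60.

z = 2.60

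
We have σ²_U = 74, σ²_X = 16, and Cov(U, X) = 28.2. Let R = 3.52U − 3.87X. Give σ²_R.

σ²_R = a²·σ²_U + b²·σ²_X + 2ab·Cov(U, X) with a = 3.52, b = -3.87.
= 3.52²·74 + (-3.87)²·16 + 2·3.52·(-3.87)·28.2
= 916.8896 + 239.6304 + (-768.30336) = 388.21664.

σ²_R = 388.21664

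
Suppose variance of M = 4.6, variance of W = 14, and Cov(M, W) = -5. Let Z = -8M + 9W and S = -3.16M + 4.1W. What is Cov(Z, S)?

Cov(Z, S) = 939.088

By bilinearity, Cov(Z, S) = ac·variance of M + bd·variance of W + (ad+bc)·Cov(M, W), with a=-8, b=9, c=-3.16, d=4.1.
ac·variance of M = (-8)·(-3.16)·4.6 = 116.288
bd·variance of W = 9·4.1·14 = 516.6
(ad+bc)·Cov(M, W) = (-61.24)·(-5) = 306.2
Cov(Z, S) = 116.288 + 516.6 + 306.2 = 939.088.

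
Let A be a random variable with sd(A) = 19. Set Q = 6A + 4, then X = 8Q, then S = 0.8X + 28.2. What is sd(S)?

sd(S) = 729.6

sd(Q) = |6|·19 = 114.
sd(X) = |8|·114 = 912.
sd(S) = |0.8|·912 = 729.6.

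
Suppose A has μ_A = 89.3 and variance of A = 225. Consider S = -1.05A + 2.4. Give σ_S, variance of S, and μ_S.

S = -1.05A + 2.4 is linear with a = -1.05, b = 2.4.
σ_A = √225 = 15.
σ_S = |a|·σ_A = |-1.05|·15 = 15.75.
variance of S = a²·variance of A = (-1.05)²·225 = 248.0625 (the additive constant 2.4 does not affect variance).
μ_S = a·μ_A + b = (-1.05)·89.3 + 2.4 = -91.365.

σ_S = 15.75, variance of S = 248.0625, μ_S = -91.365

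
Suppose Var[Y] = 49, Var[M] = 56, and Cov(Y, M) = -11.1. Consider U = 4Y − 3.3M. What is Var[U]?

Var[U] = a²·Var[Y] + b²·Var[M] + 2ab·Cov(Y, M) with a = 4, b = -3.3.
= 4²·49 + (-3.3)²·56 + 2·4·(-3.3)·(-11.1)
= 784 + 609.84 + 293.04 = 1686.88.

Var[U] = 1686.88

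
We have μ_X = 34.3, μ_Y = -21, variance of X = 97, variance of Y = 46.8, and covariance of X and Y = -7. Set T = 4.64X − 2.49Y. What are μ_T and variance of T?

μ_T = 211.442, variance of T = 2540.28628

μ_T = 4.64·μ_X + (-2.49)·μ_Y = 4.64·34.3 + (-2.49)·(-21) = 211.442.
variance of T = a²·variance of X + b²·variance of Y + 2ab·covariance of X and Y with a = 4.64, b = -2.49.
= 4.64²·97 + (-2.49)²·46.8 + 2·4.64·(-2.49)·(-7)
= 2088.3712 + 290.16468 + 161.7504 = 2540.28628.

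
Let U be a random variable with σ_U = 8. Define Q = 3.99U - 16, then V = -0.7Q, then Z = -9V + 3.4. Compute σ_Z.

σ_Q = |3.99|·8 = 31.92.
σ_V = |-0.7|·31.92 = 22.344.
σ_Z = |-9|·22.344 = 201.096.

σ_Z = 201.096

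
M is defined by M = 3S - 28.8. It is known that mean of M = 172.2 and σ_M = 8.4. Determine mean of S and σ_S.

mean of S = 67, σ_S = 2.8

From M = 3S - 28.8: mean of M = a·mean of S + b, so mean of S = (mean of M − b)/a = (172.2 − (-28.8))/3 = 67.
σ_M = |a|·σ_S, so σ_S = 8.4/|3| = 2.8.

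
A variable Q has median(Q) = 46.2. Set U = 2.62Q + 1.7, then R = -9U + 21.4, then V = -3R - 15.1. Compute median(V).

median(V) = 3234.788

median(U) = 2.62·46.2 + 1.7 = 122.744.
median(R) = (-9)·122.744 + 21.4 = -1083.296.
median(V) = (-3)·(-1083.296) + (-15.1) = 3234.788.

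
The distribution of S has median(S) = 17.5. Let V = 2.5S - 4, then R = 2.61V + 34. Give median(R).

median(R) = 137.7475

median(V) = 2.5·17.5 + (-4) = 39.75.
median(R) = 2.61·39.75 + 34 = 137.7475.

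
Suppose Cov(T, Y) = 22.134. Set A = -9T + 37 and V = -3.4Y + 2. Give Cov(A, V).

Cov(A, V) = 677.3004

Cov(A, V) = a·c·Cov(T, Y) = (-9)·(-3.4)·22.134 = 677.3004. Additive constants drop out.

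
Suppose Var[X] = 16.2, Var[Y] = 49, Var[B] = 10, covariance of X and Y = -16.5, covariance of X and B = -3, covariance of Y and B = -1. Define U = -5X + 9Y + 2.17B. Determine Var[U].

Var[U] = 5932.129

Var[U] = a²·Var[X] + b²·Var[Y] + c²·Var[B] + 2ab·covariance of X and Y + 2ac·covariance of X and B + 2bc·covariance of Y and B, with a = -5, b = 9, c = 2.17.
= 405 + 3969 + 47.089 + 1485 + 65.1 + (-39.06)
= 5932.129.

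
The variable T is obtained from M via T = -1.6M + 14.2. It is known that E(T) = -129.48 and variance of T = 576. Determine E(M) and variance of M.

E(M) = 89.8, variance of M = 225

From T = -1.6M + 14.2: E(T) = a·E(M) + b, so E(M) = (E(T) − b)/a = (-129.48 − 14.2)/(-1.6) = 89.8.
variance of T = a²·variance of M, so variance of M = 576/(-1.6)² = 225.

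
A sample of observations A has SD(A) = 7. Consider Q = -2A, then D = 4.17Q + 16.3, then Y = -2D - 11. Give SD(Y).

SD(Q) = |-2|·7 = 14.
SD(D) = |4.17|·14 = 58.38.
SD(Y) = |-2|·58.38 = 116.76.

SD(Y) = 116.76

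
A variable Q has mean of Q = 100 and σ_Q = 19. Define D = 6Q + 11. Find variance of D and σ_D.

variance of D = 12996, σ_D = 114

D = 6Q + 11 is linear with a = 6, b = 11.
variance of Q = 19² = 361.
variance of D = a²·variance of Q = 6²·361 = 12996 (the additive constant 11 does not affect variance).
σ_D = |a|·σ_Q = |6|·19 = 114.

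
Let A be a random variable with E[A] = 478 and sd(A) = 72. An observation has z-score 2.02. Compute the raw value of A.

A = E[A] + z·sd(A) = 478 + 2.02·72 = 623.44.

A = 623.44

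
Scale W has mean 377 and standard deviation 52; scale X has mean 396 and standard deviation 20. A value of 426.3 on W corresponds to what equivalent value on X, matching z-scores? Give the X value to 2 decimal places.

z = (426.3 − 377)/52 ≈ 0.9481.
X = 396 + z·20 = 396 + (426.3 − 377)·20/52 ≈ 414.96.

X = 414.96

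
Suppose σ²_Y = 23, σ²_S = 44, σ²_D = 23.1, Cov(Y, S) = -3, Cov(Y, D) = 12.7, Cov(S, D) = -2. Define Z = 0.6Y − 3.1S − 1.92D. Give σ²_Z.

σ²_Z = a²·σ²_Y + b²·σ²_S + c²·σ²_D + 2ab·Cov(Y, S) + 2ac·Cov(Y, D) + 2bc·Cov(S, D), with a = 0.6, b = -3.1, c = -1.92.
= 8.28 + 422.84 + 85.15584 + 11.16 + (-29.2608) + (-23.808)
= 474.36704.

σ²_Z = 474.36704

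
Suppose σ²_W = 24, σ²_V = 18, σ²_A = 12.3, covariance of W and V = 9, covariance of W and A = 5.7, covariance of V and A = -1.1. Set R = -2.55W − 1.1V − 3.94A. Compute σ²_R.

σ²_R = 524.27128

σ²_R = a²·σ²_W + b²·σ²_V + c²·σ²_A + 2ab·covariance of W and V + 2ac·covariance of W and A + 2bc·covariance of V and A, with a = -2.55, b = -1.1, c = -3.94.
= 156.06 + 21.78 + 190.94028 + 50.49 + 114.5358 + (-9.5348)
= 524.27128.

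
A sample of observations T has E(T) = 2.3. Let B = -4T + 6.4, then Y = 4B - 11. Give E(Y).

E(B) = (-4)·2.3 + 6.4 = -2.8.
E(Y) = 4·(-2.8) + (-11) = -22.2.

E(Y) = -22.2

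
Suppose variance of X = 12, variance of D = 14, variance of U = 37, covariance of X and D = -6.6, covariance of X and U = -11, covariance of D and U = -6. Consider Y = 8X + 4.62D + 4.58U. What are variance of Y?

variance of Y = a²·variance of X + b²·variance of D + c²·variance of U + 2ab·covariance of X and D + 2ac·covariance of X and U + 2bc·covariance of D and U, with a = 8, b = 4.62, c = 4.58.
= 768 + 298.8216 + 776.1268 + (-487.872) + (-806.08) + (-253.9152)
= 295.0812.

variance of Y = 295.0812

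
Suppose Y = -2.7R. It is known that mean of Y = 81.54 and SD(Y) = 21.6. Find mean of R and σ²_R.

mean of R = -30.2, σ²_R = 64

From Y = -2.7R: mean of Y = a·mean of R + b, so mean of R = (mean of Y − b)/a = (81.54 − 0)/(-2.7) = -30.2.
σ²_Y = 21.6² = 466.56.
σ²_Y = a²·σ²_R, so σ²_R = 466.56/(-2.7)² = 64.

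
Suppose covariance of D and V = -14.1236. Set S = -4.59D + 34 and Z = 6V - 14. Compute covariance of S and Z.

covariance of S and Z = a·c·covariance of D and V = (-4.59)·6·(-14.1236) = 388.963944. Additive constants drop out.

covariance of S and Z = 388.963944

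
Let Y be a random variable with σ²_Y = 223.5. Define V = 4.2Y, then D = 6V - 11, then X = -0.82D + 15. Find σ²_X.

σ²_X = 95434.700256

σ²_V = 4.2²·223.5 = 3942.54.
σ²_D = 6²·3942.54 = 141931.44.
σ²_X = (-0.82)²·141931.44 = 95434.700256.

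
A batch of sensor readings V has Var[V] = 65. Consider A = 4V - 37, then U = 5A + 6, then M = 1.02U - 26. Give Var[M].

Var[M] = 27050.4

Var[A] = 4²·65 = 1040.
Var[U] = 5²·1040 = 26000.
Var[M] = 1.02²·26000 = 27050.4.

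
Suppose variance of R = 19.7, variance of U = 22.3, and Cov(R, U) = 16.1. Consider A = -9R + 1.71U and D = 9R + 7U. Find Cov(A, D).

By bilinearity, Cov(A, D) = ac·variance of R + bd·variance of U + (ad+bc)·Cov(R, U), with a=-9, b=1.71, c=9, d=7.
ac·variance of R = (-9)·9·19.7 = -1595.7
bd·variance of U = 1.71·7·22.3 = 266.931
(ad+bc)·Cov(R, U) = (-47.61)·16.1 = -766.521
Cov(A, D) = -1595.7 + 266.931 + (-766.521) = -2095.29.

Cov(A, D) = -2095.29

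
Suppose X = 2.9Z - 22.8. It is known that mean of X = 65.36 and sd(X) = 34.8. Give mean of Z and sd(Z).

From X = 2.9Z - 22.8: mean of X = a·mean of Z + b, so mean of Z = (mean of X − b)/a = (65.36 − (-22.8))/2.9 = 30.4.
sd(X) = |a|·sd(Z), so sd(Z) = 34.8/|2.9| = 12.

mean of Z = 30.4, sd(Z) = 12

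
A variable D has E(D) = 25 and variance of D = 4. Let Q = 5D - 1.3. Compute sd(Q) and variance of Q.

Q = 5D - 1.3 is linear with a = 5, b = -1.3.
sd(D) = √4 = 2.
sd(Q) = |a|·sd(D) = |5|·2 = 10.
variance of Q = a²·variance of D = 5²·4 = 100 (the additive constant -1.3 does not affect variance).

sd(Q) = 10, variance of Q = 100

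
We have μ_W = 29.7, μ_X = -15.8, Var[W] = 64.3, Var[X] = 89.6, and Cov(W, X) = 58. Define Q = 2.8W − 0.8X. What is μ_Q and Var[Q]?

μ_Q = 2.8·μ_W + (-0.8)·μ_X = 2.8·29.7 + (-0.8)·(-15.8) = 95.8.
Var[Q] = a²·Var[W] + b²·Var[X] + 2ab·Cov(W, X) with a = 2.8, b = -0.8.
= 2.8²·64.3 + (-0.8)²·89.6 + 2·2.8·(-0.8)·58
= 504.112 + 57.344 + (-259.84) = 301.616.

μ_Q = 95.8, Var[Q] = 301.616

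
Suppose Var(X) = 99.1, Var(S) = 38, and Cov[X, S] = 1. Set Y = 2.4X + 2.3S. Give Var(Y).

Var(Y) = a²·Var(X) + b²·Var(S) + 2ab·Cov[X, S] with a = 2.4, b = 2.3.
= 2.4²·99.1 + 2.3²·38 + 2·2.4·2.3·1
= 570.816 + 201.02 + 11.04 = 782.876.

Var(Y) = 782.876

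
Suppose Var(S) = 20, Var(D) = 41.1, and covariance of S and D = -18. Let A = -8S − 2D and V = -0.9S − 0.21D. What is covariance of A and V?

covariance of A and V = 98.622

By bilinearity, covariance of A and V = ac·Var(S) + bd·Var(D) + (ad+bc)·covariance of S and D, with a=-8, b=-2, c=-0.9, d=-0.21.
ac·Var(S) = (-8)·(-0.9)·20 = 144
bd·Var(D) = (-2)·(-0.21)·41.1 = 17.262
(ad+bc)·covariance of S and D = (3.48)·(-18) = -62.64
covariance of A and V = 144 + 17.262 + (-62.64) = 98.622.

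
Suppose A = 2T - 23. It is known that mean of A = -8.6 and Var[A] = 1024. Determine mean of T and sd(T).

From A = 2T - 23: mean of A = a·mean of T + b, so mean of T = (mean of A − b)/a = (-8.6 − (-23))/2 = 7.2.
sd(A) = √1024 = 32.
sd(A) = |a|·sd(T), so sd(T) = 32/|2| = 16.

mean of T = 7.2, sd(T) = 16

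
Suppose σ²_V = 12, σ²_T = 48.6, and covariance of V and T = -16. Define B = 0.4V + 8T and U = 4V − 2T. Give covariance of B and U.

By bilinearity, covariance of B and U = ac·σ²_V + bd·σ²_T + (ad+bc)·covariance of V and T, with a=0.4, b=8, c=4, d=-2.
ac·σ²_V = 0.4·4·12 = 19.2
bd·σ²_T = 8·(-2)·48.6 = -777.6
(ad+bc)·covariance of V and T = (31.2)·(-16) = -499.2
covariance of B and U = 19.2 + (-777.6) + (-499.2) = -1257.6.

covariance of B and U = -1257.6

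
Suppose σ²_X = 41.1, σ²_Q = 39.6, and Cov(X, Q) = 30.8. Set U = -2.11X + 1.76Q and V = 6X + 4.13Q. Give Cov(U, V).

By bilinearity, Cov(U, V) = ac·σ²_X + bd·σ²_Q + (ad+bc)·Cov(X, Q), with a=-2.11, b=1.76, c=6, d=4.13.
ac·σ²_X = (-2.11)·6·41.1 = -520.326
bd·σ²_Q = 1.76·4.13·39.6 = 287.84448
(ad+bc)·Cov(X, Q) = (1.8457)·30.8 = 56.84756
Cov(U, V) = -520.326 + 287.84448 + 56.84756 = -175.63396.

Cov(U, V) = -175.63396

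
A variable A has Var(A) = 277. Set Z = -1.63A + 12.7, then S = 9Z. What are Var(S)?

Var(S) = 59612.8653

Var(Z) = (-1.63)²·277 = 735.9613.
Var(S) = 9²·735.9613 = 59612.8653.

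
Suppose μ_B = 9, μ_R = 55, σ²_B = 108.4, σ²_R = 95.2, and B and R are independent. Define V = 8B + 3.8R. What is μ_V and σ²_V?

μ_V = 281, σ²_V = 8312.288

μ_V = 8·μ_B + 3.8·μ_R = 8·9 + 3.8·55 = 281.
σ²_V = a²·σ²_B + b²·σ²_R + 2ab·Cov[B, R] with a = 8, b = 3.8.
Independence gives Cov[B, R] = 0.
= 8²·108.4 + 3.8²·95.2 + 2·8·3.8·0
= 6937.6 + 1374.688 + 0 = 8312.288.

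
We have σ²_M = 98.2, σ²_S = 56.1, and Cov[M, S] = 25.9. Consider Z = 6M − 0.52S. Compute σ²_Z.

σ²_Z = a²·σ²_M + b²·σ²_S + 2ab·Cov[M, S] with a = 6, b = -0.52.
= 6²·98.2 + (-0.52)²·56.1 + 2·6·(-0.52)·25.9
= 3535.2 + 15.16944 + (-161.616) = 3388.75344.

σ²_Z = 3388.75344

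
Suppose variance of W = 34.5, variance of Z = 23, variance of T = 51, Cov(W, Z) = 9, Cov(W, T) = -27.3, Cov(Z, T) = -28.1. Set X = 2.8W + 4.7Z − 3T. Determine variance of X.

variance of X = 2725.49

variance of X = a²·variance of W + b²·variance of Z + c²·variance of T + 2ab·Cov(W, Z) + 2ac·Cov(W, T) + 2bc·Cov(Z, T), with a = 2.8, b = 4.7, c = -3.
= 270.48 + 508.07 + 459 + 236.88 + 458.64 + 792.42
= 2725.49.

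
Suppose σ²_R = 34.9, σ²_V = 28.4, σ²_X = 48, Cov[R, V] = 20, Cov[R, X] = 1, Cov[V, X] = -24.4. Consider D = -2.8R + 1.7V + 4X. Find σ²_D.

σ²_D = a²·σ²_R + b²·σ²_V + c²·σ²_X + 2ab·Cov[R, V] + 2ac·Cov[R, X] + 2bc·Cov[V, X], with a = -2.8, b = 1.7, c = 4.
= 273.616 + 82.076 + 768 + (-190.4) + (-22.4) + (-331.84)
= 579.052.

σ²_D = 579.052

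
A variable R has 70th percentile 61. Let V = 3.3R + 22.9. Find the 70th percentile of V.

Since a = 3.3 > 0 the transformation is increasing, so the 70th percentile of V = a·(P_{70} of R) + b = 3.3·61 + 22.9 = 224.2.

70th percentile of V = 224.2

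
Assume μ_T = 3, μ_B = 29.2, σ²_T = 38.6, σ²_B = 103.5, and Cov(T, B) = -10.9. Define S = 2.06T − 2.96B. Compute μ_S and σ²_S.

μ_S = -80.252, σ²_S = 1203.55624

μ_S = 2.06·μ_T + (-2.96)·μ_B = 2.06·3 + (-2.96)·29.2 = -80.252.
σ²_S = a²·σ²_T + b²·σ²_B + 2ab·Cov(T, B) with a = 2.06, b = -2.96.
= 2.06²·38.6 + (-2.96)²·103.5 + 2·2.06·(-2.96)·(-10.9)
= 163.80296 + 906.8256 + 132.92768 = 1203.55624.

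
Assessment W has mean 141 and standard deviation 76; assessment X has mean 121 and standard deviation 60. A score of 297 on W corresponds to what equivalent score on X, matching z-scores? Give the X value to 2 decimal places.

z = (297 − 141)/76 ≈ 2.0526.
X = 121 + z·60 = 121 + (297 − 141)·60/76 ≈ 244.16.

X = 244.16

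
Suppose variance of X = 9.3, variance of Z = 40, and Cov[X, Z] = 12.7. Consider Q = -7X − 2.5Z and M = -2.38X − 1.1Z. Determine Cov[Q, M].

Cov[Q, M] = 438.293

By bilinearity, Cov[Q, M] = ac·variance of X + bd·variance of Z + (ad+bc)·Cov[X, Z], with a=-7, b=-2.5, c=-2.38, d=-1.1.
ac·variance of X = (-7)·(-2.38)·9.3 = 154.938
bd·variance of Z = (-2.5)·(-1.1)·40 = 110
(ad+bc)·Cov[X, Z] = (13.65)·12.7 = 173.355
Cov[Q, M] = 154.938 + 110 + 173.355 = 438.293.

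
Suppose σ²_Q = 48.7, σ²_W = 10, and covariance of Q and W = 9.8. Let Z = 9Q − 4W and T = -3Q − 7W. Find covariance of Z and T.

By bilinearity, covariance of Z and T = ac·σ²_Q + bd·σ²_W + (ad+bc)·covariance of Q and W, with a=9, b=-4, c=-3, d=-7.
ac·σ²_Q = 9·(-3)·48.7 = -1314.9
bd·σ²_W = (-4)·(-7)·10 = 280
(ad+bc)·covariance of Q and W = (-51)·9.8 = -499.8
covariance of Z and T = -1314.9 + 280 + (-499.8) = -1534.7.

covariance of Z and T = -1534.7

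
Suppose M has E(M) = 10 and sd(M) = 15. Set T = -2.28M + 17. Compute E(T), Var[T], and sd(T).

E(T) = -5.8, Var[T] = 1169.64, sd(T) = 34.2

T = -2.28M + 17 is linear with a = -2.28, b = 17.
E(T) = a·E(M) + b = (-2.28)·10 + 17 = -5.8.
Var[M] = 15² = 225.
Var[T] = a²·Var[M] = (-2.28)²·225 = 1169.64 (the additive constant 17 does not affect variance).
sd(T) = |a|·sd(M) = |-2.28|·15 = 34.2.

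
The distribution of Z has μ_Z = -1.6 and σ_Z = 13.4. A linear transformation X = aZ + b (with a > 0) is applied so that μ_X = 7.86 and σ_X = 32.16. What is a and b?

a = 2.4, b = 11.7

σ_X = a·σ_Z (a > 0), so a = 32.16/13.4 = 2.4.
μ_X = a·μ_Z + b, so b = 7.86 − 2.4·(-1.6) = 11.7.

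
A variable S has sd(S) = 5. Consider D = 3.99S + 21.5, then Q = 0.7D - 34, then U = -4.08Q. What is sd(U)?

sd(U) = 56.9772

sd(D) = |3.99|·5 = 19.95.
sd(Q) = |0.7|·19.95 = 13.965.
sd(U) = |-4.08|·13.965 = 56.9772.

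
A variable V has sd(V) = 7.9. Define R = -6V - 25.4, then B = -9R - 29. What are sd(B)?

sd(B) = 426.6

sd(R) = |-6|·7.9 = 47.4.
sd(B) = |-9|·47.4 = 426.6.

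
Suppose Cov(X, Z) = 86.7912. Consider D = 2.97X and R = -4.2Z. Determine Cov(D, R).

Cov(D, R) = a·c·Cov(X, Z) = 2.97·(-4.2)·86.7912 = -1082.6334288. Additive constants drop out.

Cov(D, R) = -1082.6334288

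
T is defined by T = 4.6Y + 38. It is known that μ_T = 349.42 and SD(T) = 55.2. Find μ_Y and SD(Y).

From T = 4.6Y + 38: μ_T = a·μ_Y + b, so μ_Y = (μ_T − b)/a = (349.42 − 38)/4.6 = 67.7.
SD(T) = |a|·SD(Y), so SD(Y) = 55.2/|4.6| = 12.

μ_Y = 67.7, SD(Y) = 12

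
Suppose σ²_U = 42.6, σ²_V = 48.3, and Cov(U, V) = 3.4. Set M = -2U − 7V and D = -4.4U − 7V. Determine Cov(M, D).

Cov(M, D) = 2893.9

By bilinearity, Cov(M, D) = ac·σ²_U + bd·σ²_V + (ad+bc)·Cov(U, V), with a=-2, b=-7, c=-4.4, d=-7.
ac·σ²_U = (-2)·(-4.4)·42.6 = 374.88
bd·σ²_V = (-7)·(-7)·48.3 = 2366.7
(ad+bc)·Cov(U, V) = (44.8)·3.4 = 152.32
Cov(M, D) = 374.88 + 2366.7 + 152.32 = 2893.9.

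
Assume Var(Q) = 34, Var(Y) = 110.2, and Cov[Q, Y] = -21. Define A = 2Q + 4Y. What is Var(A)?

Var(A) = 1563.2

Var(A) = a²·Var(Q) + b²·Var(Y) + 2ab·Cov[Q, Y] with a = 2, b = 4.
= 2²·34 + 4²·110.2 + 2·2·4·(-21)
= 136 + 1763.2 + (-336) = 1563.2.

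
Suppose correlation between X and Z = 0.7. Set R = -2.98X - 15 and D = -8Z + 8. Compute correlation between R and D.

Linear rescalings preserve correlation up to sign; here the slopes -2.98 and -8 have the same sign, so correlation between R and D = correlation between X and Z = 0.7.

correlation between R and D = 0.7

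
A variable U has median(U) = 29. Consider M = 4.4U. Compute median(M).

A linear map preserves order up to sign, so median(M) = a·median(U) + b = 4.4·29 = 127.6.

median(M) = 127.6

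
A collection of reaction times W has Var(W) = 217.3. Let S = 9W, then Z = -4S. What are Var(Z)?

Var(S) = 9²·217.3 = 17601.3.
Var(Z) = (-4)²·17601.3 = 281620.8.

Var(Z) = 281620.8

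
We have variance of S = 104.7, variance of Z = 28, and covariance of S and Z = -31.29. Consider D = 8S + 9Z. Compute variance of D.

variance of D = 4463.04

variance of D = a²·variance of S + b²·variance of Z + 2ab·covariance of S and Z with a = 8, b = 9.
= 8²·104.7 + 9²·28 + 2·8·9·(-31.29)
= 6700.8 + 2268 + (-4505.76) = 4463.04.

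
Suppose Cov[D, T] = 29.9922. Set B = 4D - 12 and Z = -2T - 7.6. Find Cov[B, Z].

Cov[B, Z] = -239.9376

Cov[B, Z] = a·c·Cov[D, T] = 4·(-2)·29.9922 = -239.9376. Additive constants drop out.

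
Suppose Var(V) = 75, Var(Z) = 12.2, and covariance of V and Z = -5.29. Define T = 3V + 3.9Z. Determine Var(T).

Var(T) = a²·Var(V) + b²·Var(Z) + 2ab·covariance of V and Z with a = 3, b = 3.9.
= 3²·75 + 3.9²·12.2 + 2·3·3.9·(-5.29)
= 675 + 185.562 + (-123.786) = 736.776.

Var(T) = 736.776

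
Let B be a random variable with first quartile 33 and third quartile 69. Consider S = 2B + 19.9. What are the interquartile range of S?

IQR(S) = 72

IQR of B = Q3 − Q1 = 69 − 33 = 36.
Under S = aB + b, IQR(S) = |a|·IQR(B) = |2|·36 = 72 (shifts cancel; spread scales by |a|).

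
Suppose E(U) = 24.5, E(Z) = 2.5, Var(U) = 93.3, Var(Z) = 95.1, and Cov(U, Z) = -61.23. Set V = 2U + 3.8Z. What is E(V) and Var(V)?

E(V) = 58.5, Var(V) = 815.748

E(V) = 2·E(U) + 3.8·E(Z) = 2·24.5 + 3.8·2.5 = 58.5.
Var(V) = a²·Var(U) + b²·Var(Z) + 2ab·Cov(U, Z) with a = 2, b = 3.8.
= 2²·93.3 + 3.8²·95.1 + 2·2·3.8·(-61.23)
= 373.2 + 1373.244 + (-930.696) = 815.748.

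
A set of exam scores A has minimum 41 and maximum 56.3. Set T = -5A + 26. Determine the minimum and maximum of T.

a = -5 < 0, so order reverses: min(T) = a·max(A)+b = (-5)·56.3 + 26 = -255.5; max(T) = a·min(A)+b = (-5)·41 + 26 = -179.

min(T) = -255.5, max(T) = -179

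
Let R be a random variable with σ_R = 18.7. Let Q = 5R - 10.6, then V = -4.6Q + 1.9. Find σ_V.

σ_Q = |5|·18.7 = 93.5.
σ_V = |-4.6|·93.5 = 430.1.

σ_V = 430.1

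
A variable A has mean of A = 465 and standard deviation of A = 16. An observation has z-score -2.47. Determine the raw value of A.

A = 425.48

A = mean of A + z·standard deviation of A = 465 + (-2.47)·16 = 425.48.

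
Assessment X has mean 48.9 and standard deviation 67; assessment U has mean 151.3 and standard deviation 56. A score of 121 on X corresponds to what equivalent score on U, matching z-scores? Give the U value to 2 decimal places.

z = (121 − 48.9)/67 ≈ 1.0761.
U = 151.3 + z·56 = 151.3 + (121 − 48.9)·56/67 ≈ 211.56.

U = 211.56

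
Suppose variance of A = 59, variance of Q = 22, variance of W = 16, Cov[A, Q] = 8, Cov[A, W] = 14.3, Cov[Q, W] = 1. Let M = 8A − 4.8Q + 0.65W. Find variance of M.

variance of M = 3817.72

variance of M = a²·variance of A + b²·variance of Q + c²·variance of W + 2ab·Cov[A, Q] + 2ac·Cov[A, W] + 2bc·Cov[Q, W], with a = 8, b = -4.8, c = 0.65.
= 3776 + 506.88 + 6.76 + (-614.4) + 148.72 + (-6.24)
= 3817.72.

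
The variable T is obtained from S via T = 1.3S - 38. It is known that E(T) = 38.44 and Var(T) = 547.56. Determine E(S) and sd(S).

E(S) = 58.8, sd(S) = 18

From T = 1.3S - 38: E(T) = a·E(S) + b, so E(S) = (E(T) − b)/a = (38.44 − (-38))/1.3 = 58.8.
sd(T) = √547.56 = 23.4.
sd(T) = |a|·sd(S), so sd(S) = 23.4/|1.3| = 18.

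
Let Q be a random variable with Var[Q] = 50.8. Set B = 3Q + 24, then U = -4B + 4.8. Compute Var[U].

Var[B] = 3²·50.8 = 457.2.
Var[U] = (-4)²·457.2 = 7315.2.

Var[U] = 7315.2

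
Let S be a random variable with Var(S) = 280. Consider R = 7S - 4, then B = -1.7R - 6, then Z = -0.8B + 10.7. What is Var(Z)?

Var(R) = 7²·280 = 13720.
Var(B) = (-1.7)²·13720 = 39650.8.
Var(Z) = (-0.8)²·39650.8 = 25376.512.

Var(Z) = 25376.512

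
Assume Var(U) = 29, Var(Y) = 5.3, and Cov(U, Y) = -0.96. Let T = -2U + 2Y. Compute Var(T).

Var(T) = 144.88

Var(T) = a²·Var(U) + b²·Var(Y) + 2ab·Cov(U, Y) with a = -2, b = 2.
= (-2)²·29 + 2²·5.3 + 2·(-2)·2·(-0.96)
= 116 + 21.2 + 7.68 = 144.88.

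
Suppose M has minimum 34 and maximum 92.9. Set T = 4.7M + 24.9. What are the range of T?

Range of M = 92.9 − 34 = 58.9.
Range(T) = |a|·Range(M) = |4.7|·58.9 = 276.83.

Range(T) = 276.83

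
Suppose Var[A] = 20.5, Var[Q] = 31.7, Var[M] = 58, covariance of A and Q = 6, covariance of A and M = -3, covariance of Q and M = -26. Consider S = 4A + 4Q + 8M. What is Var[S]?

Var[S] = 2883.2

Var[S] = a²·Var[A] + b²·Var[Q] + c²·Var[M] + 2ab·covariance of A and Q + 2ac·covariance of A and M + 2bc·covariance of Q and M, with a = 4, b = 4, c = 8.
= 328 + 507.2 + 3712 + 192 + (-192) + (-1664)
= 2883.2.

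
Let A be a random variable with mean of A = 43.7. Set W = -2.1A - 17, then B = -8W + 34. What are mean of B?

mean of W = (-2.1)·43.7 + (-17) = -108.77.
mean of B = (-8)·(-108.77) + 34 = 904.16.

mean of B = 904.16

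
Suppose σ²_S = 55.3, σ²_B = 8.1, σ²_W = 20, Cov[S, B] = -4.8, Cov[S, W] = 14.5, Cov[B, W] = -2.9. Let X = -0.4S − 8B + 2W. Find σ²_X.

σ²_X = 646.128

σ²_X = a²·σ²_S + b²·σ²_B + c²·σ²_W + 2ab·Cov[S, B] + 2ac·Cov[S, W] + 2bc·Cov[B, W], with a = -0.4, b = -8, c = 2.
= 8.848 + 518.4 + 80 + (-30.72) + (-23.2) + 92.8
= 646.128.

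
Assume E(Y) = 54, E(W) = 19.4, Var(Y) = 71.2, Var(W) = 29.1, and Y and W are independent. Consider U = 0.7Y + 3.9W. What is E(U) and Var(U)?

E(U) = 0.7·E(Y) + 3.9·E(W) = 0.7·54 + 3.9·19.4 = 113.46.
Var(U) = a²·Var(Y) + b²·Var(W) + 2ab·Cov[Y, W] with a = 0.7, b = 3.9.
Independence gives Cov[Y, W] = 0.
= 0.7²·71.2 + 3.9²·29.1 + 2·0.7·3.9·0
= 34.888 + 442.611 + 0 = 477.499.

E(U) = 113.46, Var(U) = 477.499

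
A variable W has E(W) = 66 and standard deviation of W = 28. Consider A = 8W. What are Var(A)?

A = 8W is linear with a = 8, b = 0.
Var(W) = 28² = 784.
Var(A) = a²·Var(W) = 8²·784 = 50176.

Var(A) = 50176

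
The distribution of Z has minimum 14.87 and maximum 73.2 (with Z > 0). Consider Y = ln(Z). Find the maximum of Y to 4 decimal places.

max(Y) = 4.2932

ln(Z) is increasing on this domain, so max(Y) comes from max(Z) = 73.2: max(Y) = ln(73.2) ≈ 4.2932.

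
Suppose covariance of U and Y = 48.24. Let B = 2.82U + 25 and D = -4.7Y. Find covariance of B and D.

covariance of B and D = a·c·covariance of U and Y = 2.82·(-4.7)·48.24 = -639.37296. Additive constants drop out.

covariance of B and D = -639.37296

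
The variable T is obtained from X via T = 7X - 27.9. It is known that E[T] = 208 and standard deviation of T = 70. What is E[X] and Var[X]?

E[X] = 33.7, Var[X] = 100

From T = 7X - 27.9: E[T] = a·E[X] + b, so E[X] = (E[T] − b)/a = (208 − (-27.9))/7 = 33.7.
Var[T] = 70² = 4900.
Var[T] = a²·Var[X], so Var[X] = 4900/7² = 100.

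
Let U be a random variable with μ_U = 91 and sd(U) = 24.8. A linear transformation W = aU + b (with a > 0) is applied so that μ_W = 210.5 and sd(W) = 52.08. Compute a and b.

a = 2.1, b = 19.4

sd(W) = a·sd(U) (a > 0), so a = 52.08/24.8 = 2.1.
μ_W = a·μ_U + b, so b = 210.5 − 2.1·91 = 19.4.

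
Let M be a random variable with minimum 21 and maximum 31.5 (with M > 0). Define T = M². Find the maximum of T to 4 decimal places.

max(T) = 992.25

M² is increasing on this domain, so max(T) comes from max(M) = 31.5: max(T) = square(31.5) = 992.25.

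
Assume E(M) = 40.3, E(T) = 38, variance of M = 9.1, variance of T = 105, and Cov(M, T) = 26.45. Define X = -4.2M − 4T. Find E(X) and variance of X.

E(X) = (-4.2)·E(M) + (-4)·E(T) = (-4.2)·40.3 + (-4)·38 = -321.26.
variance of X = a²·variance of M + b²·variance of T + 2ab·Cov(M, T) with a = -4.2, b = -4.
= (-4.2)²·9.1 + (-4)²·105 + 2·(-4.2)·(-4)·26.45
= 160.524 + 1680 + 888.72 = 2729.244.

E(X) = -321.26, variance of X = 2729.244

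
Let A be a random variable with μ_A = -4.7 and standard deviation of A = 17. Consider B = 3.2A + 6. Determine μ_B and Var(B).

μ_B = -9.04, Var(B) = 2959.36

B = 3.2A + 6 is linear with a = 3.2, b = 6.
μ_B = a·μ_A + b = 3.2·(-4.7) + 6 = -9.04.
Var(A) = 17² = 289.
Var(B) = a²·Var(A) = 3.2²·289 = 2959.36 (the additive constant 6 does not affect variance).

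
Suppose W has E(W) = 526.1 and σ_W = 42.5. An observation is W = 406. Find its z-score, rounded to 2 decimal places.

z = -2.83

z = (W − E(W)) / σ_W = (406 − 526.1) / 42.5 ≈ -2.83.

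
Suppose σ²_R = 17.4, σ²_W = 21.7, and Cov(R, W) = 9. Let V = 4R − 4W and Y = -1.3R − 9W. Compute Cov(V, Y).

By bilinearity, Cov(V, Y) = ac·σ²_R + bd·σ²_W + (ad+bc)·Cov(R, W), with a=4, b=-4, c=-1.3, d=-9.
ac·σ²_R = 4·(-1.3)·17.4 = -90.48
bd·σ²_W = (-4)·(-9)·21.7 = 781.2
(ad+bc)·Cov(R, W) = (-30.8)·9 = -277.2
Cov(V, Y) = -90.48 + 781.2 + (-277.2) = 413.52.

Cov(V, Y) = 413.52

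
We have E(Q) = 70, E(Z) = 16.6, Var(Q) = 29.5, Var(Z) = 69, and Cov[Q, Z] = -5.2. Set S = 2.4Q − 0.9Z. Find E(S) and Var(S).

E(S) = 153.06, Var(S) = 248.274

E(S) = 2.4·E(Q) + (-0.9)·E(Z) = 2.4·70 + (-0.9)·16.6 = 153.06.
Var(S) = a²·Var(Q) + b²·Var(Z) + 2ab·Cov[Q, Z] with a = 2.4, b = -0.9.
= 2.4²·29.5 + (-0.9)²·69 + 2·2.4·(-0.9)·(-5.2)
= 169.92 + 55.89 + 22.464 = 248.274.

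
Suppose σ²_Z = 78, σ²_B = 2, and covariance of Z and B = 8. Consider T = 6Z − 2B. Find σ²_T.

σ²_T = a²·σ²_Z + b²·σ²_B + 2ab·covariance of Z and B with a = 6, b = -2.
= 6²·78 + (-2)²·2 + 2·6·(-2)·8
= 2808 + 8 + (-192) = 2624.

σ²_T = 2624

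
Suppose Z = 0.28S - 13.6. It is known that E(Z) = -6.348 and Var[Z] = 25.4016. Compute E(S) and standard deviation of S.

From Z = 0.28S - 13.6: E(Z) = a·E(S) + b, so E(S) = (E(Z) − b)/a = (-6.348 − (-13.6))/0.28 = 25.9.
standard deviation of Z = √25.4016 = 5.04.
standard deviation of Z = |a|·standard deviation of S, so standard deviation of S = 5.04/|0.28| = 18.

E(S) = 25.9, standard deviation of S = 18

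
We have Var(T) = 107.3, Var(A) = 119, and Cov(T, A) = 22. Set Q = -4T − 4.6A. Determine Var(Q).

Var(Q) = 5044.44

Var(Q) = a²·Var(T) + b²·Var(A) + 2ab·Cov(T, A) with a = -4, b = -4.6.
= (-4)²·107.3 + (-4.6)²·119 + 2·(-4)·(-4.6)·22
= 1716.8 + 2518.04 + 809.6 = 5044.44.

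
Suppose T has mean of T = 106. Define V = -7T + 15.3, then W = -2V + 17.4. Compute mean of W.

mean of W = 1470.8

mean of V = (-7)·106 + 15.3 = -726.7.
mean of W = (-2)·(-726.7) + 17.4 = 1470.8.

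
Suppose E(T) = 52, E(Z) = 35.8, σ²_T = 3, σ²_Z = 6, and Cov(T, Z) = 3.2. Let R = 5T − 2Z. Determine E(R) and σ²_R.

E(R) = 5·E(T) + (-2)·E(Z) = 5·52 + (-2)·35.8 = 188.4.
σ²_R = a²·σ²_T + b²·σ²_Z + 2ab·Cov(T, Z) with a = 5, b = -2.
= 5²·3 + (-2)²·6 + 2·5·(-2)·3.2
= 75 + 24 + (-64) = 35.

E(R) = 188.4, σ²_R = 35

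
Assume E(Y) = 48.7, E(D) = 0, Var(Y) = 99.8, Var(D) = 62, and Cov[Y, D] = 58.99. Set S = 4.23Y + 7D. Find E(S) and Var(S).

E(S) = 206.001, Var(S) = 8317.09922

E(S) = 4.23·E(Y) + 7·E(D) = 4.23·48.7 + 7·0 = 206.001.
Var(S) = a²·Var(Y) + b²·Var(D) + 2ab·Cov[Y, D] with a = 4.23, b = 7.
= 4.23²·99.8 + 7²·62 + 2·4.23·7·58.99
= 1785.71142 + 3038 + 3493.3878 = 8317.09922.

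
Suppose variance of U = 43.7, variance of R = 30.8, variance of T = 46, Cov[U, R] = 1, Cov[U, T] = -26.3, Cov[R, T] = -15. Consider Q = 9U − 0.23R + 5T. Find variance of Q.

variance of Q = 2354.68932

variance of Q = a²·variance of U + b²·variance of R + c²·variance of T + 2ab·Cov[U, R] + 2ac·Cov[U, T] + 2bc·Cov[R, T], with a = 9, b = -0.23, c = 5.
= 3539.7 + 1.62932 + 1150 + (-4.14) + (-2367) + 34.5
= 2354.68932.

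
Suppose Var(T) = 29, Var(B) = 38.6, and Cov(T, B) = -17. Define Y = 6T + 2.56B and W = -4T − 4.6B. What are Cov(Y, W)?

By bilinearity, Cov(Y, W) = ac·Var(T) + bd·Var(B) + (ad+bc)·Cov(T, B), with a=6, b=2.56, c=-4, d=-4.6.
ac·Var(T) = 6·(-4)·29 = -696
bd·Var(B) = 2.56·(-4.6)·38.6 = -454.5536
(ad+bc)·Cov(T, B) = (-37.84)·(-17) = 643.28
Cov(Y, W) = -696 + (-454.5536) + 643.28 = -507.2736.

Cov(Y, W) = -507.2736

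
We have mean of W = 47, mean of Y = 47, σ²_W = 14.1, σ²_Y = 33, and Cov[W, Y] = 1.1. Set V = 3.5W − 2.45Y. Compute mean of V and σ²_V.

mean of V = 49.35, σ²_V = 351.9425

mean of V = 3.5·mean of W + (-2.45)·mean of Y = 3.5·47 + (-2.45)·47 = 49.35.
σ²_V = a²·σ²_W + b²·σ²_Y + 2ab·Cov[W, Y] with a = 3.5, b = -2.45.
= 3.5²·14.1 + (-2.45)²·33 + 2·3.5·(-2.45)·1.1
= 172.725 + 198.0825 + (-18.865) = 351.9425.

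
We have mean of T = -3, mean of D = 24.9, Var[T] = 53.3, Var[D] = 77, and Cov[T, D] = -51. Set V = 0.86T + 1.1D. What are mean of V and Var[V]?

mean of V = 0.86·mean of T + 1.1·mean of D = 0.86·(-3) + 1.1·24.9 = 24.81.
Var[V] = a²·Var[T] + b²·Var[D] + 2ab·Cov[T, D] with a = 0.86, b = 1.1.
= 0.86²·53.3 + 1.1²·77 + 2·0.86·1.1·(-51)
= 39.42068 + 93.17 + (-96.492) = 36.09868.

mean of V = 24.81, Var[V] = 36.09868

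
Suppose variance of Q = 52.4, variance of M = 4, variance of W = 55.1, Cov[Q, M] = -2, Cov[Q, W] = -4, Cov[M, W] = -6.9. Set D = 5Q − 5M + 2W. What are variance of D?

variance of D = a²·variance of Q + b²·variance of M + c²·variance of W + 2ab·Cov[Q, M] + 2ac·Cov[Q, W] + 2bc·Cov[M, W], with a = 5, b = -5, c = 2.
= 1310 + 100 + 220.4 + 100 + (-80) + 138
= 1788.4.

variance of D = 1788.4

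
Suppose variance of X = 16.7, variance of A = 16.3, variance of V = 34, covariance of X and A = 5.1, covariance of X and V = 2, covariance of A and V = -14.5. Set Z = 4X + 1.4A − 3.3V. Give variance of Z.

variance of Z = a²·variance of X + b²·variance of A + c²·variance of V + 2ab·covariance of X and A + 2ac·covariance of X and V + 2bc·covariance of A and V, with a = 4, b = 1.4, c = -3.3.
= 267.2 + 31.948 + 370.26 + 57.12 + (-52.8) + 133.98
= 807.708.

variance of Z = 807.708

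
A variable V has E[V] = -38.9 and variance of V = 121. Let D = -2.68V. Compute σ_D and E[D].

σ_D = 29.48, E[D] = 104.252

D = -2.68V is linear with a = -2.68, b = 0.
σ_V = √121 = 11.
σ_D = |a|·σ_V = |-2.68|·11 = 29.48.
E[D] = a·E[V] + b = (-2.68)·(-38.9) = 104.252.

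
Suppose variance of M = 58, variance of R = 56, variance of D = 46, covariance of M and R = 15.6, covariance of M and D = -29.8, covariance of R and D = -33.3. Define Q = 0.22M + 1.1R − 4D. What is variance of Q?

variance of Q = a²·variance of M + b²·variance of R + c²·variance of D + 2ab·covariance of M and R + 2ac·covariance of M and D + 2bc·covariance of R and D, with a = 0.22, b = 1.1, c = -4.
= 2.8072 + 67.76 + 736 + 7.5504 + 52.448 + 293.04
= 1159.6056.

variance of Q = 1159.6056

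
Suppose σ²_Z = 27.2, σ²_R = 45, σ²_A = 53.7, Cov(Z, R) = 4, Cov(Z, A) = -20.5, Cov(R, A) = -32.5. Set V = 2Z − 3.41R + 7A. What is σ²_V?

σ²_V = a²·σ²_Z + b²·σ²_R + c²·σ²_A + 2ab·Cov(Z, R) + 2ac·Cov(Z, A) + 2bc·Cov(R, A), with a = 2, b = -3.41, c = 7.
= 108.8 + 523.2645 + 2631.3 + (-54.56) + (-574) + 1551.55
= 4186.3545.

σ²_V = 4186.3545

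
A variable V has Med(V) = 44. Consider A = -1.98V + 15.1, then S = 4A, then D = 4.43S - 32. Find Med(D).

Med(A) = (-1.98)·44 + 15.1 = -72.02.
Med(S) = 4·(-72.02) = -288.08.
Med(D) = 4.43·(-288.08) + (-32) = -1308.1944.

Med(D) = -1308.1944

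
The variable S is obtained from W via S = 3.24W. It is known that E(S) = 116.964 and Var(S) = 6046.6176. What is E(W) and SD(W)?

From S = 3.24W: E(S) = a·E(W) + b, so E(W) = (E(S) − b)/a = (116.964 − 0)/3.24 = 36.1.
SD(S) = √6046.6176 = 77.76.
SD(S) = |a|·SD(W), so SD(W) = 77.76/|3.24| = 24.

E(W) = 36.1, SD(W) = 24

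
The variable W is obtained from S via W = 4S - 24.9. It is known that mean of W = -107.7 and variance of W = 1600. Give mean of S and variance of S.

From W = 4S - 24.9: mean of W = a·mean of S + b, so mean of S = (mean of W − b)/a = (-107.7 − (-24.9))/4 = -20.7.
variance of W = a²·variance of S, so variance of S = 1600/4² = 100.

mean of S = -20.7, variance of S = 100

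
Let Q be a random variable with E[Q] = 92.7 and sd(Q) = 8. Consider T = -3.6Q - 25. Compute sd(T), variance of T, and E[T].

sd(T) = 28.8, variance of T = 829.44, E[T] = -358.72

T = -3.6Q - 25 is linear with a = -3.6, b = -25.
sd(T) = |a|·sd(Q) = |-3.6|·8 = 28.8.
variance of Q = 8² = 64.
variance of T = a²·variance of Q = (-3.6)²·64 = 829.44 (the additive constant -25 does not affect variance).
E[T] = a·E[Q] + b = (-3.6)·92.7 + (-25) = -358.72.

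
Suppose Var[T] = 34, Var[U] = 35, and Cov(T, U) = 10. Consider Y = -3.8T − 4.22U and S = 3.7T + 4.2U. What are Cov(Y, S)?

By bilinearity, Cov(Y, S) = ac·Var[T] + bd·Var[U] + (ad+bc)·Cov(T, U), with a=-3.8, b=-4.22, c=3.7, d=4.2.
ac·Var[T] = (-3.8)·3.7·34 = -478.04
bd·Var[U] = (-4.22)·4.2·35 = -620.34
(ad+bc)·Cov(T, U) = (-31.574)·10 = -315.74
Cov(Y, S) = -478.04 + (-620.34) + (-315.74) = -1414.12.

Cov(Y, S) = -1414.12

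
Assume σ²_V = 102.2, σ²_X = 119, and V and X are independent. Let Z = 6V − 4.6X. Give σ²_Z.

σ²_Z = 6197.24

σ²_Z = a²·σ²_V + b²·σ²_X + 2ab·covariance of V and X with a = 6, b = -4.6.
Independence gives covariance of V and X = 0.
= 6²·102.2 + (-4.6)²·119 + 2·6·(-4.6)·0
= 3679.2 + 2518.04 + 0 = 6197.24.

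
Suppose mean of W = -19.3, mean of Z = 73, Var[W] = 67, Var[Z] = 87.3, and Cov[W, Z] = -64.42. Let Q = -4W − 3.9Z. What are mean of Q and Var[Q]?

mean of Q = (-4)·mean of W + (-3.9)·mean of Z = (-4)·(-19.3) + (-3.9)·73 = -207.5.
Var[Q] = a²·Var[W] + b²·Var[Z] + 2ab·Cov[W, Z] with a = -4, b = -3.9.
= (-4)²·67 + (-3.9)²·87.3 + 2·(-4)·(-3.9)·(-64.42)
= 1072 + 1327.833 + (-2009.904) = 389.929.

mean of Q = -207.5, Var[Q] = 389.929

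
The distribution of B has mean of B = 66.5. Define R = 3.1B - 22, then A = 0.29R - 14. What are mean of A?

mean of R = 3.1·66.5 + (-22) = 184.15.
mean of A = 0.29·184.15 + (-14) = 39.4035.

mean of A = 39.4035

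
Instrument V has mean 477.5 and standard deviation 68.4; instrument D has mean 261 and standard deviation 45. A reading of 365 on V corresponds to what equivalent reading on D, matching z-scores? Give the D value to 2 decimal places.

D = 186.99

z = (365 − 477.5)/68.4 ≈ -1.6447.
D = 261 + z·45 = 261 + (365 − 477.5)·45/68.4 ≈ 186.99.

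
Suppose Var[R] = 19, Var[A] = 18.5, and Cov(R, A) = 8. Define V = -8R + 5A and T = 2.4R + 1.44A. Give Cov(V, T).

By bilinearity, Cov(V, T) = ac·Var[R] + bd·Var[A] + (ad+bc)·Cov(R, A), with a=-8, b=5, c=2.4, d=1.44.
ac·Var[R] = (-8)·2.4·19 = -364.8
bd·Var[A] = 5·1.44·18.5 = 133.2
(ad+bc)·Cov(R, A) = (0.48)·8 = 3.84
Cov(V, T) = -364.8 + 133.2 + 3.84 = -227.76.

Cov(V, T) = -227.76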